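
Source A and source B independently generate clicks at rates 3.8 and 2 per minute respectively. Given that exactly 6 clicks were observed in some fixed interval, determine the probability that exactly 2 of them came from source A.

Given the total, each event is independently from source A with probability p = λ_A/(λ_A+λ_B) = 3.8/5.8 ≈ 0.6552.
So K ~ Binomial(6, 3.8/5.8): P(K = 2) = C(6,2) · (3.8/5.8)^2 · (2/5.8)^4 ≈ 0.0910.

0.0910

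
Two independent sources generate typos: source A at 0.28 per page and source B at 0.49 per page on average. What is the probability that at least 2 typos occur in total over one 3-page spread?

Independent Poisson processes superpose: combined rate λ = 0.28 + 0.49 = 0.77 per page.
Over the interval, μ = 0.77 × 3 = 2.31 (a 3-page spread = 3 pages).
P(N ≥ 2) = 1 − P(N ≤ 1) ≈ 0.6714.

0.6714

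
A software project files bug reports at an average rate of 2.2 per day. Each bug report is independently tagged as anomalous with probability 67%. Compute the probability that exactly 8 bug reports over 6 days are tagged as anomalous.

Thinning: the bug reports that are tagged as anomalous themselves form a Poisson process with rate 0.67 × 2.2 = 1.474 per day.
Over the interval, μ = 1.474 × 6 = 8.844 (6 days).
P(N = 8) = e^(−8.844) · 8.844^8/8! ≈ 0.1339.

0.1339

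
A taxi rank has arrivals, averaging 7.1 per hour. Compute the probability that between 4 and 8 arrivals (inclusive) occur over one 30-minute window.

Over the interval, μ = 7.1 × 0.5 = 3.55 (a 30-minute window = 0.5 hours).
P(4 ≤ N ≤ 8) = Σ_{j=4}^{8} e^(−3.55) · 3.55^j/j! ≈ 0.4634.

0.4634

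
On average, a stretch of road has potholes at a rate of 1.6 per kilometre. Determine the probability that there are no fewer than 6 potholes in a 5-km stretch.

0.8088

Over the interval, μ = 1.6 × 5 = 8 (a 5-km stretch = 5 kilometres).
P(N ≥ 6) = 1 − P(N ≤ 5) = 1 − Σ_{j=0}^{5} e^(−μ) μ^j/j! ≈ 0.8088.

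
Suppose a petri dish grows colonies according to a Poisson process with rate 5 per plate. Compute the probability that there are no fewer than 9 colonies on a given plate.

With mean μ = 5 per plate,
P(N ≥ 9) = 1 − P(N ≤ 8) = 1 − Σ_{j=0}^{8} e^(−μ) μ^j/j! ≈ 0.0681.

0.0681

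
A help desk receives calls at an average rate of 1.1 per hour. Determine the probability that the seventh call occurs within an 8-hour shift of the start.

0.7744

Over the interval, μ = 1.1 × 8 = 8.8 (an 8-hour shift = 8 hours).
The seventh arrival falls in the interval iff at least 7 events occur there: P(S_7 ≤ t) = P(N ≥ 7) = 1 − P(N ≤ 6) ≈ 0.7744.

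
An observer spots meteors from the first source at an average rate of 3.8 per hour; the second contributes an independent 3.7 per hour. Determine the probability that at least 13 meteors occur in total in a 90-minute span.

Independent Poisson processes superpose: combined rate λ = 3.8 + 3.7 = 7.5 per hour.
Over the interval, μ = 7.5 × 1.5 = 11.25 (a 90-minute span = 1.5 hours).
P(N ≥ 13) = 1 − P(N ≤ 12) ≈ 0.3389.

0.3389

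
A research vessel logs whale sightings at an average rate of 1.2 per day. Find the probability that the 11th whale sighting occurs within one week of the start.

0.2257

Over the interval, μ = 1.2 × 7 = 8.4 (a week = 7 days).
The 11th arrival falls in the interval iff at least 11 events occur there: P(S_11 ≤ t) = P(N ≥ 11) = 1 − P(N ≤ 10) ≈ 0.2257.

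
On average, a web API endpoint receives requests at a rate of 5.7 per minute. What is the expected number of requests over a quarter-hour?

E[N] = λt = 5.7 × 15 = 85.5 (a quarter-hour = 15 minutes).

85.5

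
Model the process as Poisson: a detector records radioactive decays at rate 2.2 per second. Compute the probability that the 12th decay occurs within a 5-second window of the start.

0.4207

Over the interval, μ = 2.2 × 5 = 11 (a 5-second window = 5 seconds).
The 12th arrival falls in the interval iff at least 12 events occur there: P(S_12 ≤ t) = P(N ≥ 12) = 1 − P(N ≤ 11) ≈ 0.4207.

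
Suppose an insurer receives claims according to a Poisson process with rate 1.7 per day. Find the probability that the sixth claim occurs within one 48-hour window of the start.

Over the interval, μ = 1.7 × 2 = 3.4 (a 48-hour window = 2 days).
The sixth arrival falls in the interval iff at least 6 events occur there: P(S_6 ≤ t) = P(N ≥ 6) = 1 − P(N ≤ 5) ≈ 0.1295.

0.1295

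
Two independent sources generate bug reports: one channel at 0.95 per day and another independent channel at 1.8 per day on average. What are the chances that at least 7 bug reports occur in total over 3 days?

0.7162

Independent Poisson processes superpose: combined rate λ = 0.95 + 1.8 = 2.75 per day.
Over the interval, μ = 2.75 × 3 = 8.25 (3 days).
P(N ≥ 7) = 1 − P(N ≤ 6) ≈ 0.7162.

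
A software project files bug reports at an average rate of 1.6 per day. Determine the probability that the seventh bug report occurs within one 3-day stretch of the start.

0.2092

Over the interval, μ = 1.6 × 3 = 4.8 (a 3-day stretch = 3 days).
The seventh arrival falls in the interval iff at least 7 events occur there: P(S_7 ≤ t) = P(N ≥ 7) = 1 − P(N ≤ 6) ≈ 0.2092.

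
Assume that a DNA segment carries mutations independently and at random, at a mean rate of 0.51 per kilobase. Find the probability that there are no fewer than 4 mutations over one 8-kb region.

Over the interval, μ = 0.51 × 8 = 4.08 (an 8-kb region = 8 kilobases).
P(N ≥ 4) = 1 − P(N ≤ 3) = 1 − Σ_{j=0}^{3} e^(−μ) μ^j/j! ≈ 0.5820.

0.5820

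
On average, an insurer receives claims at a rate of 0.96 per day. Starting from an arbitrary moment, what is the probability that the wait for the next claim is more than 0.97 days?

The wait for the next event is exponential with rate λ = 0.96 per day.
P(T > 0.97) = e^(−λt) = e^(−0.96 × 0.97) = e^(−0.9312) ≈ 0.3941.

0.3941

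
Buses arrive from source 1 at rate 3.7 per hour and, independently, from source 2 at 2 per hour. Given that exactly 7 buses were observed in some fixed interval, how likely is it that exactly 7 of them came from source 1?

Given the total, each event is independently from source 1 with probability p = λ_1/(λ_1+λ_2) = 3.7/5.7 ≈ 0.6491.
So K ~ Binomial(7, 3.7/5.7): P(K = 7) = C(7,7) · (3.7/5.7)^7 · (2/5.7)^0 ≈ 0.0486.

0.0486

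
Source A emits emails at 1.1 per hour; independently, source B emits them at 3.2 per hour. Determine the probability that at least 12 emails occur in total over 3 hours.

0.6366

Independent Poisson processes superpose: combined rate λ = 1.1 + 3.2 = 4.3 per hour.
Over the interval, μ = 4.3 × 3 = 12.9 (3 hours).
P(N ≥ 12) = 1 − P(N ≤ 11) ≈ 0.6366.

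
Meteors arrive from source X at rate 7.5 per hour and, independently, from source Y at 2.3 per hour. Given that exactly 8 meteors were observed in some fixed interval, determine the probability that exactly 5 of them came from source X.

Given the total, each event is independently from source X with probability p = λ_X/(λ_X+λ_Y) = 7.5/9.8 ≈ 0.7653.
So K ~ Binomial(8, 7.5/9.8): P(K = 5) = C(8,5) · (7.5/9.8)^5 · (2.3/9.8)^3 ≈ 0.1901.

0.1901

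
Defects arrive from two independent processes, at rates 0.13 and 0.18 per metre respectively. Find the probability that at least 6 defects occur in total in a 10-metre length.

Independent Poisson processes superpose: combined rate λ = 0.13 + 0.18 = 0.31 per metre.
Over the interval, μ = 0.31 × 10 = 3.1 (a 10-metre length = 10 metres).
P(N ≥ 6) = 1 − P(N ≤ 5) ≈ 0.0943.

0.0943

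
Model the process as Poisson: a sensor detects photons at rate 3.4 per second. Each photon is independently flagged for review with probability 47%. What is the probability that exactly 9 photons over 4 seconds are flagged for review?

Thinning: the photons that are flagged for review themselves form a Poisson process with rate 0.47 × 3.4 = 1.598 per second.
Over the interval, μ = 1.598 × 4 = 6.392 (4 seconds).
P(N = 9) = e^(−6.392) · 6.392^9/9! ≈ 0.0822.

0.0822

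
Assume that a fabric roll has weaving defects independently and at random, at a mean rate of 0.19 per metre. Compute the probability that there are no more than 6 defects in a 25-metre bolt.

0.7978

Over the interval, μ = 0.19 × 25 = 4.75 (a 25-metre bolt = 25 metres).
P(N ≤ 6) = Σ_{j=0}^{6} e^(−μ) μ^j/j! ≈ 0.7978.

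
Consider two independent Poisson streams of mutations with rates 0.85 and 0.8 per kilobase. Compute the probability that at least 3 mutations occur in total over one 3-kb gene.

0.8711

Independent Poisson processes superpose: combined rate λ = 0.85 + 0.8 = 1.65 per kilobase.
Over the interval, μ = 1.65 × 3 = 4.95 (a 3-kb gene = 3 kilobases).
P(N ≥ 3) = 1 − P(N ≤ 2) ≈ 0.8711.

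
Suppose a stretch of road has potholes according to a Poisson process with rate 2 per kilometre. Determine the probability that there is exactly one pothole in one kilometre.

With mean μ = 2 per kilometre,
P(N = 1) = e^(−μ) μ^1/1! = e^(−2) · 2^1/1 ≈ 0.2707.

0.2707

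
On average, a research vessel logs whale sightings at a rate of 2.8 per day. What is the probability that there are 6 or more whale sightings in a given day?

With mean μ = 2.8 per day,
P(N ≥ 6) = 1 − P(N ≤ 5) = 1 − Σ_{j=0}^{5} e^(−μ) μ^j/j! ≈ 0.0651.

0.0651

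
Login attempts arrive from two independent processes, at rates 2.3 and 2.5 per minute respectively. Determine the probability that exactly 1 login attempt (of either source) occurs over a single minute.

0.0395

Independent Poisson processes superpose: combined rate λ = 2.3 + 2.5 = 4.8 per minute.
So μ = 4.8.
P(N = 1) = e^(−4.8) · 4.8^1/1! ≈ 0.0395.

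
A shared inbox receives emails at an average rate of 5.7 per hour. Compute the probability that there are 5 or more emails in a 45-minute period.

0.4247

Over the interval, μ = 5.7 × 0.75 = 4.275 (a 45-minute period = 0.75 hours).
P(N ≥ 5) = 1 − P(N ≤ 4) = 1 − Σ_{j=0}^{4} e^(−μ) μ^j/j! ≈ 0.4247.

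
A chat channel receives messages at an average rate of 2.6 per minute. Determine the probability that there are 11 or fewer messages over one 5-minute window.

0.3532

Over the interval, μ = 2.6 × 5 = 13 (a 5-minute window = 5 minutes).
P(N ≤ 11) = Σ_{j=0}^{11} e^(−μ) μ^j/j! ≈ 0.3532.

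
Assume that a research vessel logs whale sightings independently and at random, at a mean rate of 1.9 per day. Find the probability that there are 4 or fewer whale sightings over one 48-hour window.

Over the interval, μ = 1.9 × 2 = 3.8 (a 48-hour window = 2 days).
P(N ≤ 4) = Σ_{j=0}^{4} e^(−μ) μ^j/j! ≈ 0.6678.

0.6678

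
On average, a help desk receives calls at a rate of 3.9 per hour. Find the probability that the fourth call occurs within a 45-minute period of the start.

0.3360

Over the interval, μ = 3.9 × 0.75 = 2.925 (a 45-minute period = 0.75 hours).
The fourth arrival falls in the interval iff at least 4 events occur there: P(S_4 ≤ t) = P(N ≥ 4) = 1 − P(N ≤ 3) ≈ 0.3360.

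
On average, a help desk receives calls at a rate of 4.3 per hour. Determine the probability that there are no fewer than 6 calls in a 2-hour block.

Over the interval, μ = 4.3 × 2 = 8.6 (a 2-hour block = 2 hours).
P(N ≥ 6) = 1 − P(N ≤ 5) = 1 − Σ_{j=0}^{5} e^(−μ) μ^j/j! ≈ 0.8578.

0.8578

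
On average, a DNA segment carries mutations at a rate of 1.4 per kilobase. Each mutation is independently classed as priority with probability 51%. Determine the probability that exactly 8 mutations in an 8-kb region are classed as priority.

Thinning: the mutations that are classed as priority themselves form a Poisson process with rate 0.51 × 1.4 = 0.714 per kilobase.
Over the interval, μ = 0.714 × 8 = 5.712 (an 8-kb region = 8 kilobases).
P(N = 8) = e^(−5.712) · 5.712^8/8! ≈ 0.0929.

0.0929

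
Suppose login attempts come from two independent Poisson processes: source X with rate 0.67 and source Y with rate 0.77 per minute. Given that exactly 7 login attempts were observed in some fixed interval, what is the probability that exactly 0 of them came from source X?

Given the total, each event is independently from source X with probability p = λ_X/(λ_X+λ_Y) = 0.67/1.44 ≈ 0.4653.
So K ~ Binomial(7, 0.67/1.44): P(K = 0) = C(7,0) · (0.67/1.44)^0 · (0.77/1.44)^7 ≈ 0.0125.

0.0125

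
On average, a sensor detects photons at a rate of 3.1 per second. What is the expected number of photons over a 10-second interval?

E[N] = λt = 3.1 × 10 = 31 (a 10-second interval = 10 seconds).

31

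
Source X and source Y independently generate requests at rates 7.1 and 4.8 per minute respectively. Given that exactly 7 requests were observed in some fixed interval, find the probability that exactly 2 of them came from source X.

Given the total, each event is independently from source X with probability p = λ_X/(λ_X+λ_Y) = 7.1/11.9 ≈ 0.5966.
So K ~ Binomial(7, 7.1/11.9): P(K = 2) = C(7,2) · (7.1/11.9)^2 · (4.8/11.9)^5 ≈ 0.0798.

0.0798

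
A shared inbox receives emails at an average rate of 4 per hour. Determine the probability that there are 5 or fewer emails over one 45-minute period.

Over the interval, μ = 4 × 0.75 = 3 (a 45-minute period = 0.75 hours).
P(N ≤ 5) = Σ_{j=0}^{5} e^(−μ) μ^j/j! ≈ 0.9161.

0.9161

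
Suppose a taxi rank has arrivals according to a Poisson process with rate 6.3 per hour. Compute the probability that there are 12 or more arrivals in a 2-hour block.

Over the interval, μ = 6.3 × 2 = 12.6 (a 2-hour block = 2 hours).
P(N ≥ 12) = 1 − P(N ≤ 11) = 1 − Σ_{j=0}^{11} e^(−μ) μ^j/j! ≈ 0.6050.

0.6050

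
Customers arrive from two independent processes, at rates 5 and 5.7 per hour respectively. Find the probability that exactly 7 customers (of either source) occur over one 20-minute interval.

Independent Poisson processes superpose: combined rate λ = 5 + 5.7 = 10.7 per hour.
Over the interval, μ = 10.7 × 1/3 ≈ 3.56667 (a 20-minute interval = 1/3 hours).
P(N = 7) = e^(−3.56667) · 3.56667^7/7! ≈ 0.0412.

0.0412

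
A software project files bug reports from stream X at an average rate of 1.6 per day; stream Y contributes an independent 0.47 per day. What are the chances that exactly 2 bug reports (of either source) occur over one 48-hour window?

0.1365

Independent Poisson processes superpose: combined rate λ = 1.6 + 0.47 = 2.07 per day.
Over the interval, μ = 2.07 × 2 = 4.14 (a 48-hour window = 2 days).
P(N = 2) = e^(−4.14) · 4.14^2/2! ≈ 0.1365.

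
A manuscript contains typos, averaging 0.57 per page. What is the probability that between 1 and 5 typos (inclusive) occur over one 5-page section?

0.8726

Over the interval, μ = 0.57 × 5 = 2.85 (a 5-page section = 5 pages).
P(1 ≤ N ≤ 5) = Σ_{j=1}^{5} e^(−2.85) · 2.85^j/j! ≈ 0.8726.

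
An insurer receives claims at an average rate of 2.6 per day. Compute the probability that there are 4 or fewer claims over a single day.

With mean μ = 2.6 per day,
P(N ≤ 4) = Σ_{j=0}^{4} e^(−μ) μ^j/j! ≈ 0.8774.

0.8774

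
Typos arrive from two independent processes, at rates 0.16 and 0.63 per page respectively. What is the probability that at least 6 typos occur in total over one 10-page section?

0.7994

Independent Poisson processes superpose: combined rate λ = 0.16 + 0.63 = 0.79 per page.
Over the interval, μ = 0.79 × 10 = 7.9 (a 10-page section = 10 pages).
P(N ≥ 6) = 1 − P(N ≤ 5) ≈ 0.7994.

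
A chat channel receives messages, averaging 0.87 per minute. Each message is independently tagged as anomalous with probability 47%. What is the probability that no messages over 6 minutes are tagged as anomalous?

0.0860

Thinning: the messages that are tagged as anomalous themselves form a Poisson process with rate 0.47 × 0.87 = 0.4089 per minute.
Over the interval, μ = 0.4089 × 6 = 2.4534 (6 minutes).
P(N = 0) = e^(−2.4534) · 2.4534^0/0! ≈ 0.0860.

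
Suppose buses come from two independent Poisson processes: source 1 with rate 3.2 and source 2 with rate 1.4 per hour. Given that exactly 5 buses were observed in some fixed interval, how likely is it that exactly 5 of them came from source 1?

0.1629

Given the total, each event is independently from source 1 with probability p = λ_1/(λ_1+λ_2) = 3.2/4.6 ≈ 0.6957.
So K ~ Binomial(5, 3.2/4.6): P(K = 5) = C(5,5) · (3.2/4.6)^5 · (1.4/4.6)^0 ≈ 0.1629.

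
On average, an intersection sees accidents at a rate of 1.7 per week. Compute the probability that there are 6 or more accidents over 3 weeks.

Over the interval, μ = 1.7 × 3 = 5.1 (3 weeks).
P(N ≥ 6) = 1 − P(N ≤ 5) = 1 − Σ_{j=0}^{5} e^(−μ) μ^j/j! ≈ 0.4016.

0.4016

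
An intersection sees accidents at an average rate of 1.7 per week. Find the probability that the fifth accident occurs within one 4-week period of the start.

Over the interval, μ = 1.7 × 4 = 6.8 (a 4-week period = 4 weeks).
The fifth arrival falls in the interval iff at least 5 events occur there: P(S_5 ≤ t) = P(N ≥ 5) = 1 − P(N ≤ 4) ≈ 0.8080.

0.8080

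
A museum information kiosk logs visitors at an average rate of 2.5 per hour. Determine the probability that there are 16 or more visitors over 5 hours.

Over the interval, μ = 2.5 × 5 = 12.5 (5 hours).
P(N ≥ 16) = 1 − P(N ≤ 15) = 1 − Σ_{j=0}^{15} e^(−μ) μ^j/j! ≈ 0.1940.

0.1940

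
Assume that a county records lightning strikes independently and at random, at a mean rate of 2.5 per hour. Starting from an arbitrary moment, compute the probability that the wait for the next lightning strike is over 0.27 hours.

0.5092

The wait for the next event is exponential with rate λ = 2.5 per hour.
P(T > 0.27) = e^(−λt) = e^(−2.5 × 0.27) = e^(−0.675) ≈ 0.5092.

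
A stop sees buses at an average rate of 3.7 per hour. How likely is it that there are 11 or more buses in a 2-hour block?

0.1293

Over the interval, μ = 3.7 × 2 = 7.4 (a 2-hour block = 2 hours).
P(N ≥ 11) = 1 − P(N ≤ 10) = 1 − Σ_{j=0}^{10} e^(−μ) μ^j/j! ≈ 0.1293.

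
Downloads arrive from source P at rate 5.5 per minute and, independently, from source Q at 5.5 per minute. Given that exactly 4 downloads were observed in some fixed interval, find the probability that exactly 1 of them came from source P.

Given the total, each event is independently from source P with probability p = λ_P/(λ_P+λ_Q) = 5.5/11 = 0.5000.
So K ~ Binomial(4, 5.5/11): P(K = 1) = C(4,1) · (5.5/11)^1 · (5.5/11)^3 ≈ 0.2500.

0.2500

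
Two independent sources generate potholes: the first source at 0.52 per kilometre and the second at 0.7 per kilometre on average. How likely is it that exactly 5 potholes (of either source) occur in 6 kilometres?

0.1160

Independent Poisson processes superpose: combined rate λ = 0.52 + 0.7 = 1.22 per kilometre.
Over the interval, μ = 1.22 × 6 = 7.32 (6 kilometres).
P(N = 5) = e^(−7.32) · 7.32^5/5! ≈ 0.1160.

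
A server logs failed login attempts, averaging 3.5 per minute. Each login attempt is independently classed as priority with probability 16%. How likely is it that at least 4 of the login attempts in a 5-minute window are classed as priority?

0.3081

Thinning: the login attempts that are classed as priority themselves form a Poisson process with rate 0.16 × 3.5 = 0.56 per minute.
Over the interval, μ = 0.56 × 5 = 2.8 (a 5-minute window = 5 minutes).
P(N ≥ 4) = 1 − P(N ≤ 3) ≈ 0.3081.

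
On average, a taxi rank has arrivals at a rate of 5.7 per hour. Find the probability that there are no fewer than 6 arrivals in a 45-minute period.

0.2592

Over the interval, μ = 5.7 × 0.75 = 4.275 (a 45-minute period = 0.75 hours).
P(N ≥ 6) = 1 − P(N ≤ 5) = 1 − Σ_{j=0}^{5} e^(−μ) μ^j/j! ≈ 0.2592.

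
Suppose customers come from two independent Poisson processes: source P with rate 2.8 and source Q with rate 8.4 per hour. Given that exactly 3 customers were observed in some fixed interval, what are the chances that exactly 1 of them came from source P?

0.4219

Given the total, each event is independently from source P with probability p = λ_P/(λ_P+λ_Q) = 2.8/11.2 = 0.2500.
So K ~ Binomial(3, 2.8/11.2): P(K = 1) = C(3,1) · (2.8/11.2)^1 · (8.4/11.2)^2 ≈ 0.4219.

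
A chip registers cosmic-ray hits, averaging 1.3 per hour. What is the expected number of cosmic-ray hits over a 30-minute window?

E[N] = λt = 1.3 × 0.5 = 0.65 (a 30-minute window = 0.5 hours).

0.65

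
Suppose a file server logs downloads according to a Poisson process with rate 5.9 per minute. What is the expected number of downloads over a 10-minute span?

59

E[N] = λt = 5.9 × 10 = 59 (a 10-minute span = 10 minutes).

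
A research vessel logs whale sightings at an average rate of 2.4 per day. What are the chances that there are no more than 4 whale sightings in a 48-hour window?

0.4763

Over the interval, μ = 2.4 × 2 = 4.8 (a 48-hour window = 2 days).
P(N ≤ 4) = Σ_{j=0}^{4} e^(−μ) μ^j/j! ≈ 0.4763.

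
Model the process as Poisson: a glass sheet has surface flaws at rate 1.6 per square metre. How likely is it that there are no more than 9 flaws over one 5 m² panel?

0.7166

Over the interval, μ = 1.6 × 5 = 8 (a 5 m² panel = 5 square metres).
P(N ≤ 9) = Σ_{j=0}^{9} e^(−μ) μ^j/j! ≈ 0.7166.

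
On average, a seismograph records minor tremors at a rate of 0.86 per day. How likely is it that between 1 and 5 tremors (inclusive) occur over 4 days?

0.8334

Over the interval, μ = 0.86 × 4 = 3.44 (4 days).
P(1 ≤ N ≤ 5) = Σ_{j=1}^{5} e^(−3.44) · 3.44^j/j! ≈ 0.8334.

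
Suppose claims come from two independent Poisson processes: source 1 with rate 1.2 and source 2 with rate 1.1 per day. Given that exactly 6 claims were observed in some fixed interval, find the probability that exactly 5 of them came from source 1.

0.1109

Given the total, each event is independently from source 1 with probability p = λ_1/(λ_1+λ_2) = 1.2/2.3 ≈ 0.5217.
So K ~ Binomial(6, 1.2/2.3): P(K = 5) = C(6,5) · (1.2/2.3)^5 · (1.1/2.3)^1 ≈ 0.1109.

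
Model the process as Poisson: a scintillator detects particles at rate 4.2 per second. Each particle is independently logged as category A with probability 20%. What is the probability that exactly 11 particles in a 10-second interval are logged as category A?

Thinning: the particles that are logged as category A themselves form a Poisson process with rate 0.2 × 4.2 = 0.84 per second.
Over the interval, μ = 0.84 × 10 = 8.4 (a 10-second interval = 10 seconds).
P(N = 11) = e^(−8.4) · 8.4^11/11! ≈ 0.0828.

0.0828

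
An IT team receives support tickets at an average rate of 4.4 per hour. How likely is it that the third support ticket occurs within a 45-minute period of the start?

0.6406

Over the interval, μ = 4.4 × 0.75 = 3.3 (a 45-minute period = 0.75 hours).
The third arrival falls in the interval iff at least 3 events occur there: P(S_3 ≤ t) = P(N ≥ 3) = 1 − P(N ≤ 2) ≈ 0.6406.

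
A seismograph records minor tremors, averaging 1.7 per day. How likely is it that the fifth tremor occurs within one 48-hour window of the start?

Over the interval, μ = 1.7 × 2 = 3.4 (a 48-hour window = 2 days).
The fifth arrival falls in the interval iff at least 5 events occur there: P(S_5 ≤ t) = P(N ≥ 5) = 1 − P(N ≤ 4) ≈ 0.2558.

0.2558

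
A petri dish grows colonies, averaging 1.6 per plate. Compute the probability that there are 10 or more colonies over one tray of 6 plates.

0.4911

Over the interval, μ = 1.6 × 6 = 9.6 (a tray of 6 plates = 6 plates).
P(N ≥ 10) = 1 − P(N ≤ 9) = 1 − Σ_{j=0}^{9} e^(−μ) μ^j/j! ≈ 0.4911.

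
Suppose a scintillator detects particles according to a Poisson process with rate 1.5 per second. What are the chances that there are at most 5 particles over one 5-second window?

Over the interval, μ = 1.5 × 5 = 7.5 (a 5-second window = 5 seconds).
P(N ≤ 5) = Σ_{j=0}^{5} e^(−μ) μ^j/j! ≈ 0.2414.

0.2414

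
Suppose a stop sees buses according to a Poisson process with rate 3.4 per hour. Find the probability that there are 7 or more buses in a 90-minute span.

0.2526

Over the interval, μ = 3.4 × 1.5 = 5.1 (a 90-minute span = 1.5 hours).
P(N ≥ 7) = 1 − P(N ≤ 6) = 1 − Σ_{j=0}^{6} e^(−μ) μ^j/j! ≈ 0.2526.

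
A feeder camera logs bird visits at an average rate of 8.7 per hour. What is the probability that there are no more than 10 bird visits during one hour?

0.7409

With mean μ = 8.7 per hour,
P(N ≤ 10) = Σ_{j=0}^{10} e^(−μ) μ^j/j! ≈ 0.7409.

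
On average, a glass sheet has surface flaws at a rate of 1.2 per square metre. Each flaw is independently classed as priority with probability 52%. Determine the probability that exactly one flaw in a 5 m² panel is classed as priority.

0.1378

Thinning: the flaws that are classed as priority themselves form a Poisson process with rate 0.52 × 1.2 = 0.624 per square metre.
Over the interval, μ = 0.624 × 5 = 3.12 (a 5 m² panel = 5 square metres).
P(N = 1) = e^(−3.12) · 3.12^1/1! ≈ 0.1378.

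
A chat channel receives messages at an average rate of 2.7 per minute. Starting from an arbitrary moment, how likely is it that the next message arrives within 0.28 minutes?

Inter-arrival times are exponential with rate λ = 2.7 per minute.
P(T ≤ 0.28) = 1 − e^(−λt) = 1 − e^(−2.7 × 0.28) = 1 − e^(−0.756) ≈ 0.5305.

0.5305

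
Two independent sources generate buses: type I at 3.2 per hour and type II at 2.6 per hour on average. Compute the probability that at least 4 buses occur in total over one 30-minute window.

Independent Poisson processes superpose: combined rate λ = 3.2 + 2.6 = 5.8 per hour.
Over the interval, μ = 5.8 × 0.5 = 2.9 (a 30-minute window = 0.5 hours).
P(N ≥ 4) = 1 − P(N ≤ 3) ≈ 0.3304.

0.3304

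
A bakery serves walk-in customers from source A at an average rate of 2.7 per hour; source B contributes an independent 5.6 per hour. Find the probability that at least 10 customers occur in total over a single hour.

0.3212

Independent Poisson processes superpose: combined rate λ = 2.7 + 5.6 = 8.3 per hour.
So μ = 8.3.
P(N ≥ 10) = 1 − P(N ≤ 9) ≈ 0.3212.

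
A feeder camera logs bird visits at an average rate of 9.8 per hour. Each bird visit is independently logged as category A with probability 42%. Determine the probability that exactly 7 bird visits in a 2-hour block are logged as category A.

0.1352

Thinning: the bird visits that are logged as category A themselves form a Poisson process with rate 0.42 × 9.8 = 4.116 per hour.
Over the interval, μ = 4.116 × 2 = 8.232 (a 2-hour block = 2 hours).
P(N = 7) = e^(−8.232) · 8.232^7/7! ≈ 0.1352.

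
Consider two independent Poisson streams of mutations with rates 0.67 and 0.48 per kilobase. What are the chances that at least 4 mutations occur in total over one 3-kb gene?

0.4525

Independent Poisson processes superpose: combined rate λ = 0.67 + 0.48 = 1.15 per kilobase.
Over the interval, μ = 1.15 × 3 = 3.45 (a 3-kb gene = 3 kilobases).
P(N ≥ 4) = 1 − P(N ≤ 3) ≈ 0.4525.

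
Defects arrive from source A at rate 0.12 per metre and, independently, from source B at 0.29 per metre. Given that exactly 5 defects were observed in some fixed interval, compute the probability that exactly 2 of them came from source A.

Given the total, each event is independently from source A with probability p = λ_A/(λ_A+λ_B) = 0.12/0.41 ≈ 0.2927.
So K ~ Binomial(5, 0.12/0.41): P(K = 2) = C(5,2) · (0.12/0.41)^2 · (0.29/0.41)^3 ≈ 0.3031.

0.3031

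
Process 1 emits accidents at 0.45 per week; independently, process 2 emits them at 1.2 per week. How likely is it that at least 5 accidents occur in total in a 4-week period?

Independent Poisson processes superpose: combined rate λ = 0.45 + 1.2 = 1.65 per week.
Over the interval, μ = 1.65 × 4 = 6.6 (a 4-week period = 4 weeks).
P(N ≥ 5) = 1 − P(N ≤ 4) ≈ 0.7873.

0.7873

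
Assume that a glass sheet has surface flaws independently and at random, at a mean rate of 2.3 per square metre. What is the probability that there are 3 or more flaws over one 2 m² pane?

0.8374

Over the interval, μ = 2.3 × 2 = 4.6 (a 2 m² pane = 2 square metres).
P(N ≥ 3) = 1 − P(N ≤ 2) = 1 − Σ_{j=0}^{2} e^(−μ) μ^j/j! ≈ 0.8374.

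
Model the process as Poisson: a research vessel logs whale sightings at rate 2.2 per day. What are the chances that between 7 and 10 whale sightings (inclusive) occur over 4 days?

Over the interval, μ = 2.2 × 4 = 8.8 (4 days).
P(7 ≤ N ≤ 10) = Σ_{j=7}^{10} e^(−8.8) · 8.8^j/j! ≈ 0.5038.

0.5038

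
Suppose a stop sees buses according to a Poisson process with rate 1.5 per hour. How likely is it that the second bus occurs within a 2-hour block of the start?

0.8009

Over the interval, μ = 1.5 × 2 = 3 (a 2-hour block = 2 hours).
The second arrival falls in the interval iff at least 2 events occur there: P(S_2 ≤ t) = P(N ≥ 2) = 1 − P(N ≤ 1) ≈ 0.8009.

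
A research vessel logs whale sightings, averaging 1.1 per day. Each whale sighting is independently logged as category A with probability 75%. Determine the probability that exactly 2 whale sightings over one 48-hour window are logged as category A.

0.2614

Thinning: the whale sightings that are logged as category A themselves form a Poisson process with rate 0.75 × 1.1 = 0.825 per day.
Over the interval, μ = 0.825 × 2 = 1.65 (a 48-hour window = 2 days).
P(N = 2) = e^(−1.65) · 1.65^2/2! ≈ 0.2614.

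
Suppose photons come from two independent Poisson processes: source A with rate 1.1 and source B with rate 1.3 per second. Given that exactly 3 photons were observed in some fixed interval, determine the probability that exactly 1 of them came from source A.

0.4034

Given the total, each event is independently from source A with probability p = λ_A/(λ_A+λ_B) = 1.1/2.4 ≈ 0.4583.
So K ~ Binomial(3, 1.1/2.4): P(K = 1) = C(3,1) · (1.1/2.4)^1 · (1.3/2.4)^2 ≈ 0.4034.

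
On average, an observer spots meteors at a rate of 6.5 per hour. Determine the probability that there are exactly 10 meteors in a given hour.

With mean μ = 6.5 per hour,
P(N = 10) = e^(−μ) μ^10/10! = e^(−6.5) · 6.5^10/3628800 ≈ 0.0558.

0.0558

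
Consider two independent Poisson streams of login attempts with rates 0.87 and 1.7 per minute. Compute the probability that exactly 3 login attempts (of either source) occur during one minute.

0.2165

Independent Poisson processes superpose: combined rate λ = 0.87 + 1.7 = 2.57 per minute.
So μ = 2.57.
P(N = 3) = e^(−2.57) · 2.57^3/3! ≈ 0.2165.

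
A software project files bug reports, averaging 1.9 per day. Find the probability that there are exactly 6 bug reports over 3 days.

Over the interval, μ = 1.9 × 3 = 5.7 (3 days).
P(N = 6) = e^(−μ) μ^6/6! = e^(−5.7) · 5.7^6/720 ≈ 0.1594.

0.1594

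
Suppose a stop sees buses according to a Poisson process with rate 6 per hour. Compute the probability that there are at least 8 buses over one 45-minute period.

Over the interval, μ = 6 × 0.75 = 4.5 (a 45-minute period = 0.75 hours).
P(N ≥ 8) = 1 − P(N ≤ 7) = 1 − Σ_{j=0}^{7} e^(−μ) μ^j/j! ≈ 0.0866.

0.0866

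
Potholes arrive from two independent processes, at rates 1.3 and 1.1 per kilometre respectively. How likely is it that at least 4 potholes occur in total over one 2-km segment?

Independent Poisson processes superpose: combined rate λ = 1.3 + 1.1 = 2.4 per kilometre.
Over the interval, μ = 2.4 × 2 = 4.8 (a 2-km segment = 2 kilometres).
P(N ≥ 4) = 1 − P(N ≤ 3) ≈ 0.7058.

0.7058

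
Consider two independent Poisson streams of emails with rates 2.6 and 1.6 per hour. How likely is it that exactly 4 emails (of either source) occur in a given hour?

0.1944

Independent Poisson processes superpose: combined rate λ = 2.6 + 1.6 = 4.2 per hour.
So μ = 4.2.
P(N = 4) = e^(−4.2) · 4.2^4/4! ≈ 0.1944.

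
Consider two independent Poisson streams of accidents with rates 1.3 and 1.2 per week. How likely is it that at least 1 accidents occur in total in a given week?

0.9179

Independent Poisson processes superpose: combined rate λ = 1.3 + 1.2 = 2.5 per week.
So μ = 2.5.
P(N ≥ 1) = 1 − P(N ≤ 0) ≈ 0.9179.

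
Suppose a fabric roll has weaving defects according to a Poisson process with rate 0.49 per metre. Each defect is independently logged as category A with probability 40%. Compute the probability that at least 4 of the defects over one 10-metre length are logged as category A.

0.1357

Thinning: the defects that are logged as category A themselves form a Poisson process with rate 0.4 × 0.49 = 0.196 per metre.
Over the interval, μ = 0.196 × 10 = 1.96 (a 10-metre length = 10 metres).
P(N ≥ 4) = 1 − P(N ≤ 3) ≈ 0.1357.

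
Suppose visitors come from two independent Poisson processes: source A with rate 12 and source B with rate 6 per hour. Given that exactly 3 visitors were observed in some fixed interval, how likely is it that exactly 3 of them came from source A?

Given the total, each event is independently from source A with probability p = λ_A/(λ_A+λ_B) = 12/18 ≈ 0.6667.
So K ~ Binomial(3, 12/18): P(K = 3) = C(3,3) · (12/18)^3 · (6/18)^0 ≈ 0.2963.

0.2963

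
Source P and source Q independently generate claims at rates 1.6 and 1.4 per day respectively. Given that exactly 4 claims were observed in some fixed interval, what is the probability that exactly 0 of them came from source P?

Given the total, each event is independently from source P with probability p = λ_P/(λ_P+λ_Q) = 1.6/3 ≈ 0.5333.
So K ~ Binomial(4, 1.6/3): P(K = 0) = C(4,0) · (1.6/3)^0 · (1.4/3)^4 ≈ 0.0474.

0.0474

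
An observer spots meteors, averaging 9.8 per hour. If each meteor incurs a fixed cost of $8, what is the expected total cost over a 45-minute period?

E[N] = 9.8 × 0.75 = 7.35 (a 45-minute period = 0.75 hours); E[cost] = 7.35 × $8 = $58.8.

$58.8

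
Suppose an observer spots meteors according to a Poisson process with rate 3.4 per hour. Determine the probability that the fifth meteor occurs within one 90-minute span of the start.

0.5769

Over the interval, μ = 3.4 × 1.5 = 5.1 (a 90-minute span = 1.5 hours).
The fifth arrival falls in the interval iff at least 5 events occur there: P(S_5 ≤ t) = P(N ≥ 5) = 1 − P(N ≤ 4) ≈ 0.5769.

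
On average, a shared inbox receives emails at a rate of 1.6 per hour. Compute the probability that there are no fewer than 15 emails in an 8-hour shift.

0.3046

Over the interval, μ = 1.6 × 8 = 12.8 (an 8-hour shift = 8 hours).
P(N ≥ 15) = 1 − P(N ≤ 14) = 1 − Σ_{j=0}^{14} e^(−μ) μ^j/j! ≈ 0.3046.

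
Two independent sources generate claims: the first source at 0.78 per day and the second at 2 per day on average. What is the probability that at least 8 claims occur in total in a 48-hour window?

0.1980

Independent Poisson processes superpose: combined rate λ = 0.78 + 2 = 2.78 per day.
Over the interval, μ = 2.78 × 2 = 5.56 (a 48-hour window = 2 days).
P(N ≥ 8) = 1 − P(N ≤ 7) ≈ 0.1980.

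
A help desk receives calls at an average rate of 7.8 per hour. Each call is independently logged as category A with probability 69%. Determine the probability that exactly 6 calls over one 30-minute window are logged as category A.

0.0358

Thinning: the calls that are logged as category A themselves form a Poisson process with rate 0.69 × 7.8 = 5.382 per hour.
Over the interval, μ = 5.382 × 0.5 = 2.691 (a 30-minute window = 0.5 hours).
P(N = 6) = e^(−2.691) · 2.691^6/6! ≈ 0.0358.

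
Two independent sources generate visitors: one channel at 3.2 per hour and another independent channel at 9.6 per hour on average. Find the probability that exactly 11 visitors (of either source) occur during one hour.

Independent Poisson processes superpose: combined rate λ = 3.2 + 9.6 = 12.8 per hour.
So μ = 12.8.
P(N = 11) = e^(−12.8) · 12.8^11/11! ≈ 0.1045.

0.1045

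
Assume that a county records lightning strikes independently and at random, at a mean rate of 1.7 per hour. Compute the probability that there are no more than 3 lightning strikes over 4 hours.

Over the interval, μ = 1.7 × 4 = 6.8 (4 hours).
P(N ≤ 3) = Σ_{j=0}^{3} e^(−μ) μ^j/j! ≈ 0.0928.

0.0928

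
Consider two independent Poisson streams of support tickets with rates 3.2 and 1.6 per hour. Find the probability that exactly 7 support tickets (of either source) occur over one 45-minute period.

0.0425

Independent Poisson processes superpose: combined rate λ = 3.2 + 1.6 = 4.8 per hour.
Over the interval, μ = 4.8 × 0.75 = 3.6 (a 45-minute period = 0.75 hours).
P(N = 7) = e^(−3.6) · 3.6^7/7! ≈ 0.0425.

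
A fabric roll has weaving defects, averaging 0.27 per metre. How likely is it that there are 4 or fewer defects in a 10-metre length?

0.8629

Over the interval, μ = 0.27 × 10 = 2.7 (a 10-metre length = 10 metres).
P(N ≤ 4) = Σ_{j=0}^{4} e^(−μ) μ^j/j! ≈ 0.8629.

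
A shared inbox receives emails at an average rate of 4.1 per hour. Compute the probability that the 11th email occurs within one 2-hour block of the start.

Over the interval, μ = 4.1 × 2 = 8.2 (a 2-hour block = 2 hours).
The 11th arrival falls in the interval iff at least 11 events occur there: P(S_11 ≤ t) = P(N ≥ 11) = 1 − P(N ≤ 10) ≈ 0.2045.

0.2045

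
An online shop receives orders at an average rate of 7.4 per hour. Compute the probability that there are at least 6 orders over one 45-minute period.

0.4796

Over the interval, μ = 7.4 × 0.75 = 5.55 (a 45-minute period = 0.75 hours).
P(N ≥ 6) = 1 − P(N ≤ 5) = 1 − Σ_{j=0}^{5} e^(−μ) μ^j/j! ≈ 0.4796.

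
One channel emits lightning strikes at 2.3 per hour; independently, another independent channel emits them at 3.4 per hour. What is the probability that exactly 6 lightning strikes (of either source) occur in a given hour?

Independent Poisson processes superpose: combined rate λ = 2.3 + 3.4 = 5.7 per hour.
So μ = 5.7.
P(N = 6) = e^(−5.7) · 5.7^6/6! ≈ 0.1594.

0.1594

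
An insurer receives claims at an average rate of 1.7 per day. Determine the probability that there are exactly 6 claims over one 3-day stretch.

Over the interval, μ = 1.7 × 3 = 5.1 (a 3-day stretch = 3 days).
P(N = 6) = e^(−μ) μ^6/6! = e^(−5.1) · 5.1^6/720 ≈ 0.1490.

0.1490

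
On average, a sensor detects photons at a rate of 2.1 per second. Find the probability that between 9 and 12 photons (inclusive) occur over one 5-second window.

Over the interval, μ = 2.1 × 5 = 10.5 (a 5-second window = 5 seconds).
P(9 ≤ N ≤ 12) = Σ_{j=9}^{12} e^(−10.5) · 10.5^j/j! ≈ 0.4626.

0.4626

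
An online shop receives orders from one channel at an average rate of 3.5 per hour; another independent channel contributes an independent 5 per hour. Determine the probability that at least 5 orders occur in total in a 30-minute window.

Independent Poisson processes superpose: combined rate λ = 3.5 + 5 = 8.5 per hour.
Over the interval, μ = 8.5 × 0.5 = 4.25 (a 30-minute window = 0.5 hours).
P(N ≥ 5) = 1 − P(N ≤ 4) ≈ 0.4199.

0.4199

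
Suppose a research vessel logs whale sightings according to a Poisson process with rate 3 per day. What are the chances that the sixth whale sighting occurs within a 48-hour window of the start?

0.5543

Over the interval, μ = 3 × 2 = 6 (a 48-hour window = 2 days).
The sixth arrival falls in the interval iff at least 6 events occur there: P(S_6 ≤ t) = P(N ≥ 6) = 1 − P(N ≤ 5) ≈ 0.5543.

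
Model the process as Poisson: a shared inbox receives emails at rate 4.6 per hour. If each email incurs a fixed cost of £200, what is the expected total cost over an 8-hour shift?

E[N] = 4.6 × 8 = 36.8 (an 8-hour shift = 8 hours); E[cost] = 36.8 × £200 = £7360.

£7360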